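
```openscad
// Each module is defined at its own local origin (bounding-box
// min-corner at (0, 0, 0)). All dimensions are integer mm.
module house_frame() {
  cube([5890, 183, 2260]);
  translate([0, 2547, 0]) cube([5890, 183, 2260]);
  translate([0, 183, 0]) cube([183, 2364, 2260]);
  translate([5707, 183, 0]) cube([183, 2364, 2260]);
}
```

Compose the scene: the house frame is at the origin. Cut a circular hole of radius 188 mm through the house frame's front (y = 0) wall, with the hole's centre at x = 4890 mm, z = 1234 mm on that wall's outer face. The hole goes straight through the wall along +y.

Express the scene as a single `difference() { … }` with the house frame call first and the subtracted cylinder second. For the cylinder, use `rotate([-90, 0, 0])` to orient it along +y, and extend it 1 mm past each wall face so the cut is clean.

difference() {
  house_frame();
  translate([4890, -1, 1234]) rotate([-90, 0, 0]) cylinder(h = 185, r = 188);
}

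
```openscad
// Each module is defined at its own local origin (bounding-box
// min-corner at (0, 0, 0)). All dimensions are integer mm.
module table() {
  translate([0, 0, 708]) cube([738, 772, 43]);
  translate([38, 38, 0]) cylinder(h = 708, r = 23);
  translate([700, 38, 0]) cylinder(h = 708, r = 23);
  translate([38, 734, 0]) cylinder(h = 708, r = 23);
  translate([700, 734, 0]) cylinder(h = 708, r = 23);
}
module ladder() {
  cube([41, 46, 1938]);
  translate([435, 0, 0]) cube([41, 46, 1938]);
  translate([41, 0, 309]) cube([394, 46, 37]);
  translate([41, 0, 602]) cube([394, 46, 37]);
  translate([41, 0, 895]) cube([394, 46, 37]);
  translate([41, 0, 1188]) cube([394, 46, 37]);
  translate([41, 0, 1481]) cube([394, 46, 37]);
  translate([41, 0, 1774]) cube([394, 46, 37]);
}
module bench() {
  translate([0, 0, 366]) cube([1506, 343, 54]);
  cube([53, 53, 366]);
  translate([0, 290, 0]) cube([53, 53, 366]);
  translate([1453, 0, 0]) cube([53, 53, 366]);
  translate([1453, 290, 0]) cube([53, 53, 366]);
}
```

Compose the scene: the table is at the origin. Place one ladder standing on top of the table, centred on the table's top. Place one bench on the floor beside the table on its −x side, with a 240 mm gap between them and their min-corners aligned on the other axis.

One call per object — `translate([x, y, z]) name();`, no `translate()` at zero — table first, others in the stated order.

table();
translate([131, 363, 751]) ladder();
translate([-1746, 0, 0]) bench();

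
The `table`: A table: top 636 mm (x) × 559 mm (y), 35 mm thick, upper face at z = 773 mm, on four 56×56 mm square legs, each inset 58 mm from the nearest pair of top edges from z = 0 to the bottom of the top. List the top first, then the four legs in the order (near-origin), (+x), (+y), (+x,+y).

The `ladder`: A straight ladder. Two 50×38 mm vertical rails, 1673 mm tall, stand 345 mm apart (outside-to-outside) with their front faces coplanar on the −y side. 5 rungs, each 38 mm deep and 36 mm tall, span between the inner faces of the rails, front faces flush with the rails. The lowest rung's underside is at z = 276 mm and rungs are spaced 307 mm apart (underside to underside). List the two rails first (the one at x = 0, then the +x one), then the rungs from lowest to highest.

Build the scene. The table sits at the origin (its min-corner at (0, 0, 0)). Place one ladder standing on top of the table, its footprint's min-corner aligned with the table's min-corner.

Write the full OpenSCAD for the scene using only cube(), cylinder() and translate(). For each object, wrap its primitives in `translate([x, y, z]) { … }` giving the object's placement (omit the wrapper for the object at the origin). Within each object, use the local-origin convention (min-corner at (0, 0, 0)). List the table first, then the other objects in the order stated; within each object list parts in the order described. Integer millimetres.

translate([0, 0, 738]) cube([636, 559, 35]);
translate([58, 58, 0]) cube([56, 56, 738]);
translate([522, 58, 0]) cube([56, 56, 738]);
translate([58, 445, 0]) cube([56, 56, 738]);
translate([522, 445, 0]) cube([56, 56, 738]);
translate([0, 0, 773]) {
  cube([50, 38, 1673]);
  translate([295, 0, 0]) cube([50, 38, 1673]);
  translate([50, 0, 276]) cube([245, 38, 36]);
  translate([50, 0, 583]) cube([245, 38, 36]);
  translate([50, 0, 890]) cube([245, 38, 36]);
  translate([50, 0, 1197]) cube([245, 38, 36]);
  translate([50, 0, 1504]) cube([245, 38, 36]);
}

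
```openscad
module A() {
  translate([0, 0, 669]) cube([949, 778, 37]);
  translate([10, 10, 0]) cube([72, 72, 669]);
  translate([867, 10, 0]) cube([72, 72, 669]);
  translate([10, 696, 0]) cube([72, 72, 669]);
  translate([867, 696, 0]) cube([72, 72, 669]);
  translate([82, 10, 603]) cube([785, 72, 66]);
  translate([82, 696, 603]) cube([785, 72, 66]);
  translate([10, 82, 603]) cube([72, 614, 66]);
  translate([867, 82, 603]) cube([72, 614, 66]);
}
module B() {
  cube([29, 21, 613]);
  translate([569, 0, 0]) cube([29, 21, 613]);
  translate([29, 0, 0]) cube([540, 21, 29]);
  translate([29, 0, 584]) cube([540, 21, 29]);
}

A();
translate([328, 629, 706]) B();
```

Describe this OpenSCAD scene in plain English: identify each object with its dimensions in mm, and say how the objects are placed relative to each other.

A is a rectangular dining table. The top is 949×778×37 mm with its upper surface at z = 706 mm. It stands on four 72×72 mm square legs, each inset 10 mm from the nearest pair of top edges, running from the floor to the underside of the top. Four apron rails, 72 mm thick and 66 mm tall, run between adjacent legs with their top edges flush with the underside of the top and their outer faces flush with the legs' outer faces.

B is a rectangular picture frame lying in the x–z plane (depth along y). The opening is 540 mm wide (x) by 555 mm tall (z), surrounded by a border 29 mm wide on all four sides. The frame is 21 mm deep and is made of two full-height vertical stiles with two horizontal rails fitted between them.

The picture frame is on top of the table.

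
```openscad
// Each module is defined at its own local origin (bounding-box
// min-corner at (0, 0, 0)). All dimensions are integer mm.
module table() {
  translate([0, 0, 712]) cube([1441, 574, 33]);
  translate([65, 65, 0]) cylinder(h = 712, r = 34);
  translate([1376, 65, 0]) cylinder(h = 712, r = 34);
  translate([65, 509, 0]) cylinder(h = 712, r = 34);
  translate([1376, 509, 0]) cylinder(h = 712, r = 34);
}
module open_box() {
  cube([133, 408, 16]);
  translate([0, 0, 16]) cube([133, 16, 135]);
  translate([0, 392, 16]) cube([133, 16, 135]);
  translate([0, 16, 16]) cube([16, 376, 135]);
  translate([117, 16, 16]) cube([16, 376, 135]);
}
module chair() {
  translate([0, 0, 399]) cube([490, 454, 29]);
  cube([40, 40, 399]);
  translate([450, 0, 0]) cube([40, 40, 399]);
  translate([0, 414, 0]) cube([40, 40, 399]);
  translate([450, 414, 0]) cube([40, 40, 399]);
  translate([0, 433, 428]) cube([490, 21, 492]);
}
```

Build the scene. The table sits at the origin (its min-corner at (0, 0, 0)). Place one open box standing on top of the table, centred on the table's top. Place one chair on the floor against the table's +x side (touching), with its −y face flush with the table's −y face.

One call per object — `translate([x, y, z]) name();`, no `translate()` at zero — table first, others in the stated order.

table();
translate([654, 83, 745]) open_box();
translate([1441, 0, 0]) chair();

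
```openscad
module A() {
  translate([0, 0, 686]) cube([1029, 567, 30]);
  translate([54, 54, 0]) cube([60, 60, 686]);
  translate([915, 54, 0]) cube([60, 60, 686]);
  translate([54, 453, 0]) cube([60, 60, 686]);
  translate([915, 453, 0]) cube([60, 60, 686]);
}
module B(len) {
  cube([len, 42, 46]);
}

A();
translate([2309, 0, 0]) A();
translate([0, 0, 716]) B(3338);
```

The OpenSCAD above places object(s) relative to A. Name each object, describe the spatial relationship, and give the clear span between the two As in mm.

A is a table. B is a beam. A beam spans the tops of two tables. The clear span between the two tables is 1280 mm.

Second table starts at x = 2309; first ends at x = 1029; clear span = 2309 − 1029 = 1280 mm.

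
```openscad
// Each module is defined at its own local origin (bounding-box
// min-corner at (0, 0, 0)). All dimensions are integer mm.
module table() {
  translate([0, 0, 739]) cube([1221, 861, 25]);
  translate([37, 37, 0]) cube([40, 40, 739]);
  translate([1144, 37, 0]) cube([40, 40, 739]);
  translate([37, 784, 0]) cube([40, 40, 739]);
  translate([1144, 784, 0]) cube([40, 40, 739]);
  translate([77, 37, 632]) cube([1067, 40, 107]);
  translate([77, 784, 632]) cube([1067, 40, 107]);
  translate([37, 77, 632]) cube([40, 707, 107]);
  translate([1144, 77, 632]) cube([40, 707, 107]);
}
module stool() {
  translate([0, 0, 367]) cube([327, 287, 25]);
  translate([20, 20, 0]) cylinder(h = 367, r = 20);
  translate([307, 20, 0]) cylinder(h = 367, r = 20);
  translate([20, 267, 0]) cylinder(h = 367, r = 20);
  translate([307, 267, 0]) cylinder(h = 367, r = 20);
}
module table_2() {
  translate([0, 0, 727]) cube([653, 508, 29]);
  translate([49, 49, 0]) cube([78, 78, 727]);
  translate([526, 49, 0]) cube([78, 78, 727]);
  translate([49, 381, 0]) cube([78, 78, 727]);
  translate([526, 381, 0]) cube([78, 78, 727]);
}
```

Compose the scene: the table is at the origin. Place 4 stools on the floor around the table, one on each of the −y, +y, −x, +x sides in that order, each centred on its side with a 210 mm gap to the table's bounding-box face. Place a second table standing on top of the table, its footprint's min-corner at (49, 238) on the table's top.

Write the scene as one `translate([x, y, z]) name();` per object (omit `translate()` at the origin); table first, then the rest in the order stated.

table();
translate([447, -497, 0]) stool();
translate([447, 1071, 0]) stool();
translate([-537, 287, 0]) stool();
translate([1431, 287, 0]) stool();
translate([49, 238, 764]) table_2();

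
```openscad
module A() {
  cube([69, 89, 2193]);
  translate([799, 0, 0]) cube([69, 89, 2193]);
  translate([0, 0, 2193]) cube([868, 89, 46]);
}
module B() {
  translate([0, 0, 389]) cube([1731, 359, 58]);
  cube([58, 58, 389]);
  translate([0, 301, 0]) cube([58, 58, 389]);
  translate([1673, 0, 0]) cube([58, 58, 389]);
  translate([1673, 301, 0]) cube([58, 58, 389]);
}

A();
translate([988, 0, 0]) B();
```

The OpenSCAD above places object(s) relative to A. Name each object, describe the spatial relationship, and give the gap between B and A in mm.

A is a door frame. B is a bench. The bench is on the floor beside the door frame on its +x side. The gap between the bench and the door frame is 120 mm.

The bench's nearest face is 120 mm from the door frame's +x face.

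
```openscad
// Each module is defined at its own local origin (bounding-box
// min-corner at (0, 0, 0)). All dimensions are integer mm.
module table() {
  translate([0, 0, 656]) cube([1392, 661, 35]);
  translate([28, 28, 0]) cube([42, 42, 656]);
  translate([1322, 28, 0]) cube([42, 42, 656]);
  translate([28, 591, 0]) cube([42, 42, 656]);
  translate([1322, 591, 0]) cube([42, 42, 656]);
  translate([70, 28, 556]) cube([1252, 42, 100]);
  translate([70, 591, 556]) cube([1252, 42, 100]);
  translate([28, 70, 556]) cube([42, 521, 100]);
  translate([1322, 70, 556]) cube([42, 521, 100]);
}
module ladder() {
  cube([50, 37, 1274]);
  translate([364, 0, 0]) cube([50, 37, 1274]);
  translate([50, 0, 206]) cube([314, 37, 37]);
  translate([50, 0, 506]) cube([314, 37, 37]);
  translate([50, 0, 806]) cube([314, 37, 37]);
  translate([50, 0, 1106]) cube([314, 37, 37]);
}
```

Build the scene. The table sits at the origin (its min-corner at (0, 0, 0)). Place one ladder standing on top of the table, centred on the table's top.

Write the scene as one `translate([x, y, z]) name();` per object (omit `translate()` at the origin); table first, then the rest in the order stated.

table();
translate([489, 312, 691]) ladder();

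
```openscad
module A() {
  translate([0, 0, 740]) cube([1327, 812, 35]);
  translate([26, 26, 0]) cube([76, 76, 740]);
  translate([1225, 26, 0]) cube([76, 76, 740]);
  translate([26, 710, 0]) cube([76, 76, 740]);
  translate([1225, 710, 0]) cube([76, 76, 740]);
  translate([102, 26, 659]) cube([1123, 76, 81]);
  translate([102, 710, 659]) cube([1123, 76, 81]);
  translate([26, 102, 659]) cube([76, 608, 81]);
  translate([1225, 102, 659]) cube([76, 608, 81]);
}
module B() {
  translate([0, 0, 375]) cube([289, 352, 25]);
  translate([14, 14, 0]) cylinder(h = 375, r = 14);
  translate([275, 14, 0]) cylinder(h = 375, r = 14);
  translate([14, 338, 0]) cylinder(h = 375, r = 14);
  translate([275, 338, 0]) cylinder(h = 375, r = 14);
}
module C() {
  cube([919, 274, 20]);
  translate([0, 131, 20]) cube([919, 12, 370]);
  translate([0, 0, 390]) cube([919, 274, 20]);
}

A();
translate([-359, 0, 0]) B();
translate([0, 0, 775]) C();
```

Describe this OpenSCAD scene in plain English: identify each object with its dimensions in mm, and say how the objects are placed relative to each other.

A is a rectangular dining table. The top is 1327×812×35 mm with its upper surface at z = 775 mm. It stands on four 76×76 mm square legs, each inset 26 mm from the nearest pair of top edges, running from the floor to the underside of the top. Four apron rails, 76 mm thick and 81 mm tall, run between adjacent legs with their top edges flush with the underside of the top and their outer faces flush with the legs' outer faces.

B is a simple wooden stool: a rectangular seat 289 mm (x) by 352 mm (y), 25 mm thick, top face at z = 400 mm, on four round legs, each 28 mm in diameter. The legs rest on z = 0, each leg's axis is inset half a diameter from the nearest pair of seat edges (so the leg's bounding box is flush with the corner).

C is an I-beam lying along x, 919 mm long. Overall section height 410 mm. Two flanges 274 mm wide (y) and 20 mm thick, one on the floor and one at the top; a web 12 mm thick runs between them, centred on the flange width.

The stool is on the floor beside the table on its −x side. The I-beam is on top of the table.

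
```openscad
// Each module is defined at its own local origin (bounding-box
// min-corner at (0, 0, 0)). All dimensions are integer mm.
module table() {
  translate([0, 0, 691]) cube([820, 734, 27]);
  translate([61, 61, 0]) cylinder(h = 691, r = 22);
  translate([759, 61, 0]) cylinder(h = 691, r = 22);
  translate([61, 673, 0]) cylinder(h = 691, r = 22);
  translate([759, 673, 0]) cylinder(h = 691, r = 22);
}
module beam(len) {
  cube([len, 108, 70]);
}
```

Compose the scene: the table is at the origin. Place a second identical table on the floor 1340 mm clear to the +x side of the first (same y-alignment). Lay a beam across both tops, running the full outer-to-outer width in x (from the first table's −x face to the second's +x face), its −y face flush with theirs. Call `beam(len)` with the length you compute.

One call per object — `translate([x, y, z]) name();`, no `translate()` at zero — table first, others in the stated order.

table();
translate([2160, 0, 0]) table();
translate([0, 0, 718]) beam(2980);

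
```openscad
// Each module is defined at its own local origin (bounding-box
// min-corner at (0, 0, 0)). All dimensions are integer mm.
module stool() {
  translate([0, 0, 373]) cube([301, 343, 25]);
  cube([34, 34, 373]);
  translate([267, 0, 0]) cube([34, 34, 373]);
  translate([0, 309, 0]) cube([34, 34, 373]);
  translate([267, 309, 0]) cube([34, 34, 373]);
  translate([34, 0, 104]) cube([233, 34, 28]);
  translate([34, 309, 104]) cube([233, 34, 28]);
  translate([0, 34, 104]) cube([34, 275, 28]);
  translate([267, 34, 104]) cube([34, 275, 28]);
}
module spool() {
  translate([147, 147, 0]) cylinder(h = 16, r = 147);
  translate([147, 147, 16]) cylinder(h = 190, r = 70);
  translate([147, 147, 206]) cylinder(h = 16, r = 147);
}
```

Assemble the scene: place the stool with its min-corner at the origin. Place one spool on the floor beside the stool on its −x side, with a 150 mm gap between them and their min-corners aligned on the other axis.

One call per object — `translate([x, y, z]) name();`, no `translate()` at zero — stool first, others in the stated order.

stool();
translate([-444, 0, 0]) spool();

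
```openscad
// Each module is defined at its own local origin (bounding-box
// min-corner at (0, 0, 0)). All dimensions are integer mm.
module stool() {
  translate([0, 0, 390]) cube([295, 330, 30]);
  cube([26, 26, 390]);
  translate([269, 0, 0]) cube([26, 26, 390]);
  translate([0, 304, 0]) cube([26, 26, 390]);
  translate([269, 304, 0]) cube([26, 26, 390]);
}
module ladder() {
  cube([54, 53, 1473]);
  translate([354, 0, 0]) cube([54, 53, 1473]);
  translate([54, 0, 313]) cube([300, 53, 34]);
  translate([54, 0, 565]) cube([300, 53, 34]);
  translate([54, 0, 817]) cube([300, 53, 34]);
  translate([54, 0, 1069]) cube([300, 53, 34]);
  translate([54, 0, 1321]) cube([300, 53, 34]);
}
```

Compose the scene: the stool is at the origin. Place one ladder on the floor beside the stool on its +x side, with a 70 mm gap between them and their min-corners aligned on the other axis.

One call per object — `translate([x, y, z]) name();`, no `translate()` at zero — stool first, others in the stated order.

stool();
translate([365, 0, 0]) ladder();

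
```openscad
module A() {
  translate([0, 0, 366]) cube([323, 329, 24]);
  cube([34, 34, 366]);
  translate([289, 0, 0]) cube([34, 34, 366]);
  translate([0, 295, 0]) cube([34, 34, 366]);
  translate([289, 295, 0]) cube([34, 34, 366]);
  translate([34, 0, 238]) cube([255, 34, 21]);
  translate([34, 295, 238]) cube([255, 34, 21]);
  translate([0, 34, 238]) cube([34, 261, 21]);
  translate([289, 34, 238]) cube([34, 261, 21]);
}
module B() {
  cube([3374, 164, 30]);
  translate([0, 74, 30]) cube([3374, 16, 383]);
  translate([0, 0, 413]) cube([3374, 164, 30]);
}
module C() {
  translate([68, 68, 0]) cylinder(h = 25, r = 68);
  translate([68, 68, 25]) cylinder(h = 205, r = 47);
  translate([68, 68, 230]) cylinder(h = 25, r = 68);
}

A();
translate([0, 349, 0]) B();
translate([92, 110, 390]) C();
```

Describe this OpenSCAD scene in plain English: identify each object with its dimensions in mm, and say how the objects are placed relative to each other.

A is a simple wooden stool: a rectangular seat 323 mm (x) by 329 mm (y), 24 mm thick, top face at z = 390 mm, on four square legs, each 34×34 mm in cross-section. The legs rest on z = 0, each flush with a corner of the seat. Four stretchers, 34 mm wide and 21 mm tall, connect adjacent legs with their undersides at z = 238 mm, each running between the inner faces of the legs it joins and aligned with the legs' outer faces on the other axis.

B is an I-beam lying along x, 3374 mm long. Overall section height 443 mm. Two flanges 164 mm wide (y) and 30 mm thick, one on the floor and one at the top; a web 16 mm thick runs between them, centred on the flange width.

C is a spool: two coaxial disc flanges of radius 68 mm and thickness 25 mm, joined by a core cylinder of radius 47 mm and height 205 mm. The lower flange rests on z = 0 and the three cylinders share a vertical axis.

The I-beam is on the floor beside the stool on its +y side. The spool is on top of the stool.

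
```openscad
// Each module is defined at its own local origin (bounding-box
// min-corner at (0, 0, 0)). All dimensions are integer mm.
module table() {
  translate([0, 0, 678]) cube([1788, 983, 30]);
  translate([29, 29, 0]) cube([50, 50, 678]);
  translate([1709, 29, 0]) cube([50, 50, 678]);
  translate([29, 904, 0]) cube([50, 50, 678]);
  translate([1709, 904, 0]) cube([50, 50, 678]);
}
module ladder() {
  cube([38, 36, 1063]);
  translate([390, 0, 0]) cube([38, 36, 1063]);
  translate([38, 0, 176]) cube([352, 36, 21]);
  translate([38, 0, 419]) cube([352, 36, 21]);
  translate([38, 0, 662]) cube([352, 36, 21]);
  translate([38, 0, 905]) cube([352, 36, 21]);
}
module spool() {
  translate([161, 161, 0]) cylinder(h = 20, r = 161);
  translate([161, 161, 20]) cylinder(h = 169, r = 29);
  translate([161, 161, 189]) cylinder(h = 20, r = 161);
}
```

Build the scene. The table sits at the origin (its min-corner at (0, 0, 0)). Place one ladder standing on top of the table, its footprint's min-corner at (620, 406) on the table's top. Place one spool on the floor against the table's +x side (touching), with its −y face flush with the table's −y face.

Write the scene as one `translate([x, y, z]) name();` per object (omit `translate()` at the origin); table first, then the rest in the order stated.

table();
translate([620, 406, 708]) ladder();
translate([1788, 0, 0]) spool();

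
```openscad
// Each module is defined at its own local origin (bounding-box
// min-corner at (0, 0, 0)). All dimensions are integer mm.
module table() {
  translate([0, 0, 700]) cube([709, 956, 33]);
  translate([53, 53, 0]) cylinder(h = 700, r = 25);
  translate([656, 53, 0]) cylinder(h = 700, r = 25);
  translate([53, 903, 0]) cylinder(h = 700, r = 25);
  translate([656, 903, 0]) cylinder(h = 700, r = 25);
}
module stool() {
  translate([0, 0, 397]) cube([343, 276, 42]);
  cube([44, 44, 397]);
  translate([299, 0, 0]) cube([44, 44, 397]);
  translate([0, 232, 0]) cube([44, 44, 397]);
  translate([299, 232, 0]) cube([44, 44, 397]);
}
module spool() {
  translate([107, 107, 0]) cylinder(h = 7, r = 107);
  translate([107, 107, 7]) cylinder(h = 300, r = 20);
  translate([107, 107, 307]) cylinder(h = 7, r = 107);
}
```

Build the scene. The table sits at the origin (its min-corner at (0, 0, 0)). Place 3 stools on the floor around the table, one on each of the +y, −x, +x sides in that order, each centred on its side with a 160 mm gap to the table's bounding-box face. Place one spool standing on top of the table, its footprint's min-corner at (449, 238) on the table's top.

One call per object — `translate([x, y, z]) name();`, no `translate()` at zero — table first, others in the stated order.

table();
translate([183, 1116, 0]) stool();
translate([-503, 340, 0]) stool();
translate([869, 340, 0]) stool();
translate([449, 238, 733]) spool();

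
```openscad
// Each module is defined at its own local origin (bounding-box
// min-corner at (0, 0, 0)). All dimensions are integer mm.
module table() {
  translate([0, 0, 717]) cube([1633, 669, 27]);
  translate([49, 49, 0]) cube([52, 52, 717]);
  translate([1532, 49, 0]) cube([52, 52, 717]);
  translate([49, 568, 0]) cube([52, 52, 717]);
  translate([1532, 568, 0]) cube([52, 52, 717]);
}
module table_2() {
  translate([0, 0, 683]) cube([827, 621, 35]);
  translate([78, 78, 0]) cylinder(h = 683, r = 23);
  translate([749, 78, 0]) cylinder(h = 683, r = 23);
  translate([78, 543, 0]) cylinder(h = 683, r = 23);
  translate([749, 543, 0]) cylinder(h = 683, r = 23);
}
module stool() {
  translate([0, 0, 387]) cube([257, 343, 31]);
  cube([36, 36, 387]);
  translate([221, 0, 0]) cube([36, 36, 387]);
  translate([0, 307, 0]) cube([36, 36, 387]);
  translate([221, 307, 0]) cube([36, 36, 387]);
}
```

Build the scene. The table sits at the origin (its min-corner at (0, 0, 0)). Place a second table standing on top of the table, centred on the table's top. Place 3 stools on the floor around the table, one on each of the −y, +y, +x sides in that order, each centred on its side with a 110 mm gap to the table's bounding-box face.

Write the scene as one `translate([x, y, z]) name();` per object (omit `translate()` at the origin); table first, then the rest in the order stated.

table();
translate([403, 24, 744]) table_2();
translate([688, -453, 0]) stool();
translate([688, 779, 0]) stool();
translate([1743, 163, 0]) stool();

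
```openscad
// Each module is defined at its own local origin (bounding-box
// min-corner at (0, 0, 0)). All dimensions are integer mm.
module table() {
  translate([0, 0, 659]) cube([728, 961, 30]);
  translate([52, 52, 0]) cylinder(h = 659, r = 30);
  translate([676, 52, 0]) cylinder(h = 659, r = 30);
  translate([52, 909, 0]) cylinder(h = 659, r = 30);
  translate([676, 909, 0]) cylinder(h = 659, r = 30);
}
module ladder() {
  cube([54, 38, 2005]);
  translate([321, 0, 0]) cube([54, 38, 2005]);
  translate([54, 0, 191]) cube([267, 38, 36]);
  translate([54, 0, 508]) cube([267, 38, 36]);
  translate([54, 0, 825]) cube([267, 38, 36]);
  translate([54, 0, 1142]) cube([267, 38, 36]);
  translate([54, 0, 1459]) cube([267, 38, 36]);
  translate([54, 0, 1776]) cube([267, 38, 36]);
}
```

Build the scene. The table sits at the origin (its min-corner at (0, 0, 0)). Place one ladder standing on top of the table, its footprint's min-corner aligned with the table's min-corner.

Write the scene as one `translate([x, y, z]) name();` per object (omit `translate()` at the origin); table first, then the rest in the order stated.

table();
translate([0, 0, 689]) ladder();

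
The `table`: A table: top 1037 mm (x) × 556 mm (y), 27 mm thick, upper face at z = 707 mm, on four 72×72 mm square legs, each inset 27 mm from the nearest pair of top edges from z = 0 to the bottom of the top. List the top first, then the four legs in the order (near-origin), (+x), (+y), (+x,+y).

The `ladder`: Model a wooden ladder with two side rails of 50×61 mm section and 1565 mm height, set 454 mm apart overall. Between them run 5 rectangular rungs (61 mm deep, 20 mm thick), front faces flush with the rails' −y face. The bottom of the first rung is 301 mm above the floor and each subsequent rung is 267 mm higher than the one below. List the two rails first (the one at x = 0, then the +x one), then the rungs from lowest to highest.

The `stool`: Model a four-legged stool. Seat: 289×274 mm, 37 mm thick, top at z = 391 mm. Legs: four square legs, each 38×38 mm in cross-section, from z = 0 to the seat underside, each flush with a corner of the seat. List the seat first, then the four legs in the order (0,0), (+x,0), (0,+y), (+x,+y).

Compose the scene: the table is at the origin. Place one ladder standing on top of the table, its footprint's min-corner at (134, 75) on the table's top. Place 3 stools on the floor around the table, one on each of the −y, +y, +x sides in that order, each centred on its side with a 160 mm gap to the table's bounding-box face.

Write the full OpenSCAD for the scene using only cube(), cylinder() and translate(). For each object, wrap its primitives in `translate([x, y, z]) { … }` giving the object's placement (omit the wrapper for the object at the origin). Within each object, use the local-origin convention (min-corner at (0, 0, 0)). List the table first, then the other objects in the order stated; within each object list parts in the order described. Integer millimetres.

translate([0, 0, 680]) cube([1037, 556, 27]);
translate([27, 27, 0]) cube([72, 72, 680]);
translate([938, 27, 0]) cube([72, 72, 680]);
translate([27, 457, 0]) cube([72, 72, 680]);
translate([938, 457, 0]) cube([72, 72, 680]);
translate([134, 75, 707]) {
  cube([50, 61, 1565]);
  translate([404, 0, 0]) cube([50, 61, 1565]);
  translate([50, 0, 301]) cube([354, 61, 20]);
  translate([50, 0, 568]) cube([354, 61, 20]);
  translate([50, 0, 835]) cube([354, 61, 20]);
  translate([50, 0, 1102]) cube([354, 61, 20]);
  translate([50, 0, 1369]) cube([354, 61, 20]);
}
translate([374, -434, 0]) {
  translate([0, 0, 354]) cube([289, 274, 37]);
  cube([38, 38, 354]);
  translate([251, 0, 0]) cube([38, 38, 354]);
  translate([0, 236, 0]) cube([38, 38, 354]);
  translate([251, 236, 0]) cube([38, 38, 354]);
}
translate([374, 716, 0]) {
  translate([0, 0, 354]) cube([289, 274, 37]);
  cube([38, 38, 354]);
  translate([251, 0, 0]) cube([38, 38, 354]);
  translate([0, 236, 0]) cube([38, 38, 354]);
  translate([251, 236, 0]) cube([38, 38, 354]);
}
translate([1197, 141, 0]) {
  translate([0, 0, 354]) cube([289, 274, 37]);
  cube([38, 38, 354]);
  translate([251, 0, 0]) cube([38, 38, 354]);
  translate([0, 236, 0]) cube([38, 38, 354]);
  translate([251, 236, 0]) cube([38, 38, 354]);
}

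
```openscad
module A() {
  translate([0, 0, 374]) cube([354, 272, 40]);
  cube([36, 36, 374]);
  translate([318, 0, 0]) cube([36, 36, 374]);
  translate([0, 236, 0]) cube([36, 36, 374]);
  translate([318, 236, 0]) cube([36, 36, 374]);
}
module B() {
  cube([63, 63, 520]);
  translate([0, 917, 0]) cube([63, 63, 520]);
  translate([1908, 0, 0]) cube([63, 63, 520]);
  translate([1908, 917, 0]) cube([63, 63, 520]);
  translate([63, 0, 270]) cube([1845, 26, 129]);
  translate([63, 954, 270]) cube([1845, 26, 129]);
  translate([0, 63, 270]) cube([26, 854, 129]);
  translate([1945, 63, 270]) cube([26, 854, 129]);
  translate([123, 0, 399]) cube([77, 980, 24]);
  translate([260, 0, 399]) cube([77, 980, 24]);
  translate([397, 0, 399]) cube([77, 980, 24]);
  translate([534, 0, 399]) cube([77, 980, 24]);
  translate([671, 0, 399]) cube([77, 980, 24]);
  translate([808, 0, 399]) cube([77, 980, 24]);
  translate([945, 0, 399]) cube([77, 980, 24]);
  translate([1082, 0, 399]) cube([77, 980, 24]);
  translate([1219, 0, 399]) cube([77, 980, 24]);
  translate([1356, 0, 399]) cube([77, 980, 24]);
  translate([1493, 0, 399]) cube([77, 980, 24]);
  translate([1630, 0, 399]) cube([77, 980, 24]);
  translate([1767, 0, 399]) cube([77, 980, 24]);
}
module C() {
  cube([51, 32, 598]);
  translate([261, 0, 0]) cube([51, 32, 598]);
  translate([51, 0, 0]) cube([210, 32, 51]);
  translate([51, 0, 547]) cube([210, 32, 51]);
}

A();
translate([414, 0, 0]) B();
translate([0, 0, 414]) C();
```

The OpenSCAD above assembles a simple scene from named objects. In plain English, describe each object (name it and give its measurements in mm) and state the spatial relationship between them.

A is a four-legged stool. The seat is a 354×272×40 mm slab whose top surface is at z = 414 mm; four square legs, each 36×36 mm in cross-section, run from the floor (z = 0) to the underside of the seat, each flush with a corner of the seat.

B is a bed frame 1971 mm long (x) by 980 mm wide (y). Four 63×63 mm corner posts, 520 mm tall, at the corners of the footprint. Four rails of 26 mm thickness and 129 mm height run between adjacent posts with their undersides at z = 270 mm, their outer faces flush with the outside of the frame (the two x-running rails run between the posts' inner faces; the two y-running rails run between the posts' inner faces). 13 slats, each 77 mm wide (x) and 24 mm thick, lie across the top of the two x-running rails, running the full 980 mm width of the frame in y; the slats are evenly spaced along x between the inner faces of the end posts with equal gaps (rounded down to the nearest mm) at the −x end and between each pair — any rounding remainder accumulates at the +x end.

C is a picture frame with a 210×496 mm rectangular opening (x by z) and a uniform 51 mm border on every side. Frame depth is 32 mm along y. It is built from two vertical stiles running the full outside height and two horizontal rails spanning the gap between the stiles.

The bed frame is on the floor beside the stool on its +x side. The picture frame is on top of the stool.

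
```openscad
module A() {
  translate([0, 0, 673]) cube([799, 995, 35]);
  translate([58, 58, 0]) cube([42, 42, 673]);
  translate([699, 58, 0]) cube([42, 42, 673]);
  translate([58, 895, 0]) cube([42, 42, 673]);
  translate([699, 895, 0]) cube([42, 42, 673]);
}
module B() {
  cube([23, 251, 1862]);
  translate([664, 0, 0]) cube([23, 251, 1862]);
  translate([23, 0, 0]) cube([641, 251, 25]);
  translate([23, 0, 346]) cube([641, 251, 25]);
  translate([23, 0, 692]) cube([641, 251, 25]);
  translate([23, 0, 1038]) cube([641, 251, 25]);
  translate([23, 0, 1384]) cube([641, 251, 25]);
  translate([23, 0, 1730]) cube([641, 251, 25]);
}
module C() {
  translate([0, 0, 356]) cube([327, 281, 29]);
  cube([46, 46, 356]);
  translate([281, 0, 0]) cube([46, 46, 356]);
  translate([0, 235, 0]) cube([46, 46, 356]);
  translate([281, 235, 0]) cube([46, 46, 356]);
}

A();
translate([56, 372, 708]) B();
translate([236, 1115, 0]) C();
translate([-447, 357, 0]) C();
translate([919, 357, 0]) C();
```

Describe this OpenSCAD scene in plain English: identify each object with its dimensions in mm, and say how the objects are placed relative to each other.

A is a rectangular dining table. The top is 799×995×35 mm with its upper surface at z = 708 mm. It stands on four 42×42 mm square legs, each inset 58 mm from the nearest pair of top edges, running from the floor to the underside of the top.

B is a bookshelf 687 mm wide overall, 251 mm deep and 1862 mm tall. The two sides are 23 mm thick vertical panels. 6 horizontal shelves of 25 mm thickness span between the inner faces of the sides; the lowest shelf sits on the floor and shelves are stacked with a clear vertical gap of 321 mm between each pair.

C is a four-legged stool. The seat is 327×281 mm, 29 mm thick, top at z = 385 mm. It stands on four square legs, each 46×46 mm in cross-section, from z = 0 to the seat underside, each flush with a corner of the seat.

The bookshelf is on top of the table, centred. Three stools sit around the table at the +y, −x, +x sides.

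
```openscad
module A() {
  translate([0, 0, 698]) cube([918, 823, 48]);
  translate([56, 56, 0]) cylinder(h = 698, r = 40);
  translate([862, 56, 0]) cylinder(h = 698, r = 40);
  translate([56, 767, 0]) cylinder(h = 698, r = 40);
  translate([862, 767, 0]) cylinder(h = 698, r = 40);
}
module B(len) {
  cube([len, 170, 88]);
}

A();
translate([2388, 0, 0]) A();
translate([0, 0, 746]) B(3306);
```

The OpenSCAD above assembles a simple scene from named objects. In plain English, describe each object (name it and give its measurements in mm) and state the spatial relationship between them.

A is a table: top 918 mm (x) × 823 mm (y), 48 mm thick, upper face at z = 746 mm, on four round legs of 80 mm diameter, each leg's bounding box inset 16 mm from the nearest pair of top edges, running from z = 0 to the bottom of the top.

B is a rectangular beam 3306 mm long (x), 170 mm deep (y), 88 mm thick (z).

The beam spans the tops of two tables placed 1470 mm apart, resting at z = 746 mm.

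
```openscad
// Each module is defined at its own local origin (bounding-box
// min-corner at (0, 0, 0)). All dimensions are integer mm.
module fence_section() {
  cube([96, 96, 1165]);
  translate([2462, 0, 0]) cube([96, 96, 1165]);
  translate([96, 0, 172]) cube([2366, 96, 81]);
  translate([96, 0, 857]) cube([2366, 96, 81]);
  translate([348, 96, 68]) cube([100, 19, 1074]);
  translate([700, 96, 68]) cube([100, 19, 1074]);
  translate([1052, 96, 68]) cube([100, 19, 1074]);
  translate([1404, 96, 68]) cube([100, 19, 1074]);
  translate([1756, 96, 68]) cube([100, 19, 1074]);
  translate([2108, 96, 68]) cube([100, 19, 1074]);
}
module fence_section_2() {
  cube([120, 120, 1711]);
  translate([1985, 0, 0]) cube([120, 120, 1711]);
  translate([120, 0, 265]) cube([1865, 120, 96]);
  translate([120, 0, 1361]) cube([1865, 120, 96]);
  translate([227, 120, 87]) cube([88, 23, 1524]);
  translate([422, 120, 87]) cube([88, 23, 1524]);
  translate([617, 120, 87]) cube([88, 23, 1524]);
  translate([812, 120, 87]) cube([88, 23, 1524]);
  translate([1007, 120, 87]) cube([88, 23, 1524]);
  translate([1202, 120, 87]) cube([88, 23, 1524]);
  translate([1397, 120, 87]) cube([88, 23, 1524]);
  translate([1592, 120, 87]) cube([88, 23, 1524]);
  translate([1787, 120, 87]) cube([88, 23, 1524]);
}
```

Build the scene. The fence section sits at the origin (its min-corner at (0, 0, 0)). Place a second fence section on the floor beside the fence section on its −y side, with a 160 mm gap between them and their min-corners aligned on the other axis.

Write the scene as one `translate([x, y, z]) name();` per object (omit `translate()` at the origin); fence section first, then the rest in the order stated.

fence_section();
translate([0, -303, 0]) fence_section_2();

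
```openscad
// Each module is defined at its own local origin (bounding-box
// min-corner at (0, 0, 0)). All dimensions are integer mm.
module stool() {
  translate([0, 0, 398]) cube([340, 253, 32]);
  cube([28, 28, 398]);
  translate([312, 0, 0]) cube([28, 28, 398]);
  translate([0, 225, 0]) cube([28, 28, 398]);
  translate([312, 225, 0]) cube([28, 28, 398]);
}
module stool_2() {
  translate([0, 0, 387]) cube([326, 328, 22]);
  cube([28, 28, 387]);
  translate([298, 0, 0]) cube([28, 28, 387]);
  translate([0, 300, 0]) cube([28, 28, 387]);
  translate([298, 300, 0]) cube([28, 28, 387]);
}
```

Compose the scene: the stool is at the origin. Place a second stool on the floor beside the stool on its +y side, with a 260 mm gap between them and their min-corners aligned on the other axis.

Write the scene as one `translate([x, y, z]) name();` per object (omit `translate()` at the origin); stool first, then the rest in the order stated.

stool();
translate([0, 513, 0]) stool_2();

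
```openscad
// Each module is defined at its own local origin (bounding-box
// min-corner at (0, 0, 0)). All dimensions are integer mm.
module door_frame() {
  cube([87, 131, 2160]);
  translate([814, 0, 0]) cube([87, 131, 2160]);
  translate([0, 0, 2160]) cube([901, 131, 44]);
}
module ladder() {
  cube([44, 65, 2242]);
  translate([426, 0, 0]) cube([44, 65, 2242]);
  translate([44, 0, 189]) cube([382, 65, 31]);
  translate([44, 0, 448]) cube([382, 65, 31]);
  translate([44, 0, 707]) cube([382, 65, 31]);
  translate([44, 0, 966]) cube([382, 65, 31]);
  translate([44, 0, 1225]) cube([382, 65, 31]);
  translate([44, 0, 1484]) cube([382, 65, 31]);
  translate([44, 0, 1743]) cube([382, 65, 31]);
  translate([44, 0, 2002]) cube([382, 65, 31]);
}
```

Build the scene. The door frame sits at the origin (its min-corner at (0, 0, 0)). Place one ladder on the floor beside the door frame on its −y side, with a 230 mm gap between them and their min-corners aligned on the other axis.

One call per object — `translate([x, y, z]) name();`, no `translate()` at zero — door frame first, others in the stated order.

door_frame();
translate([0, -295, 0]) ladder();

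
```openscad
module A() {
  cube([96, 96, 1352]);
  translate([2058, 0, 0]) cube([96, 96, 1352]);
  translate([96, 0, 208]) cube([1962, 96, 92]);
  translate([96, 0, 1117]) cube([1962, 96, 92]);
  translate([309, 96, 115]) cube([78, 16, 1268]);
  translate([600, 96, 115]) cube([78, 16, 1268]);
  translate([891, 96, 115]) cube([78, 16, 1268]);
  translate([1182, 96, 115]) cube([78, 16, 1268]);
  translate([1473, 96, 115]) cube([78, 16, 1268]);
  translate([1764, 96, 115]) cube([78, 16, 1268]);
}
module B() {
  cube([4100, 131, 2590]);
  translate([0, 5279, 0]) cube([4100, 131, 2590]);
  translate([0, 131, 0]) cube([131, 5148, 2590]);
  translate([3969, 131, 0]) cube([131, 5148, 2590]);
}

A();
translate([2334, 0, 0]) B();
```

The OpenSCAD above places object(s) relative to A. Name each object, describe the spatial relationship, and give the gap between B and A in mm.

The house frame's nearest face is 180 mm from the fence section's +x face.

A is a fence section. B is a house frame. The house frame is on the floor beside the fence section on its +x side. The gap between the house frame and the fence section is 180 mm.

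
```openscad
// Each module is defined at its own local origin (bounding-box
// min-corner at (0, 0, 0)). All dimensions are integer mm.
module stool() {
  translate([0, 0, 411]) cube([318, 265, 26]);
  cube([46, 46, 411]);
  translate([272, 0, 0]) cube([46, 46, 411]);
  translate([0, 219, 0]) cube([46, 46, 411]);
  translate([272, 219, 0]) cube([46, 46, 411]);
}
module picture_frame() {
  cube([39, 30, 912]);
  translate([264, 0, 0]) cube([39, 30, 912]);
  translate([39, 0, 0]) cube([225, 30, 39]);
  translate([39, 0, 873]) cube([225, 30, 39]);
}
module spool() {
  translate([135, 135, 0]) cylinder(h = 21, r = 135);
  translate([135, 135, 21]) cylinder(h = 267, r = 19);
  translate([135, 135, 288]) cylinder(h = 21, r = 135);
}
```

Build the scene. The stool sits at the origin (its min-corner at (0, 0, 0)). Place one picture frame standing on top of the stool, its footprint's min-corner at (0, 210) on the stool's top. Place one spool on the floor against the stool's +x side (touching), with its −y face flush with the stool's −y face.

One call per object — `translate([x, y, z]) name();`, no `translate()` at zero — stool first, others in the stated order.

stool();
translate([0, 210, 437]) picture_frame();
translate([318, 0, 0]) spool();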